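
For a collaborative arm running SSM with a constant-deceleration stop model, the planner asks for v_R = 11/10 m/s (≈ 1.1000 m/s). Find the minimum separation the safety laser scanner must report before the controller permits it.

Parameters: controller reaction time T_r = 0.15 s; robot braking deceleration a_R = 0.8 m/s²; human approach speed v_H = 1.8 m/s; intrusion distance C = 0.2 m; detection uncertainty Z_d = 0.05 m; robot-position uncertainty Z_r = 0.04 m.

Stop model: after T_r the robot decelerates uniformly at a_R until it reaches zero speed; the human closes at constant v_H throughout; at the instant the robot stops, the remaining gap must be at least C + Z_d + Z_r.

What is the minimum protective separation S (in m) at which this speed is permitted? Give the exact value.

S_min = 633/160 m = 3.9562 m

stop time T_s = (11/10)/(4/5) = 1.3750 s
reaction-phase robot travel = 1.1000·0.1500 = 0.1650 m
robot covers 1.1000·1.3750 − ½·0.8000·1.3750² = 0.7562 m while stopping
person approaches 1.8000·(0.1500+1.3750) = 2.7450 m
residual clearance needed = 0.2000+0.0500+0.0400 = 0.2900 m
S_min ≈ 0.1650+0.7562+2.7450+0.2900  ⇒  S_min = 633/160 m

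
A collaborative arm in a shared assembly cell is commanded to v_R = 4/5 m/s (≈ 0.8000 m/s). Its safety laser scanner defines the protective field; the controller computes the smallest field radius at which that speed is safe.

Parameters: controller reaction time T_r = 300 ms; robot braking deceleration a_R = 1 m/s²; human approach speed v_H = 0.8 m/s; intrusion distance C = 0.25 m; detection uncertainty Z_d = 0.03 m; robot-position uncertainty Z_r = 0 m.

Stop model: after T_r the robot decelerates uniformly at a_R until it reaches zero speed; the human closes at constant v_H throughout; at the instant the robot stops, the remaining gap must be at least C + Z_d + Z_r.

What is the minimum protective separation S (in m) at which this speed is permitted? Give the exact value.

S_min = 43/25 m = 1.7200 m

braking lasts T_s = (4/5)/1 = 0.8000 s
robot covers v_R·T_r = 0.8000·0.3000 = 0.2400 m before braking
braking distance = 0.8000²/(2·1.0000) = 0.3200 m
human over T_r+T_s: 0.8000·(0.3000+0.8000) = 0.8800 m
C+Z_d+Z_r = 0.2500+0.0300+0.0000 = 0.2800 m
S_min ≈ 0.2400+0.3200+0.8800+0.2800  ⇒  S_min = 43/25 m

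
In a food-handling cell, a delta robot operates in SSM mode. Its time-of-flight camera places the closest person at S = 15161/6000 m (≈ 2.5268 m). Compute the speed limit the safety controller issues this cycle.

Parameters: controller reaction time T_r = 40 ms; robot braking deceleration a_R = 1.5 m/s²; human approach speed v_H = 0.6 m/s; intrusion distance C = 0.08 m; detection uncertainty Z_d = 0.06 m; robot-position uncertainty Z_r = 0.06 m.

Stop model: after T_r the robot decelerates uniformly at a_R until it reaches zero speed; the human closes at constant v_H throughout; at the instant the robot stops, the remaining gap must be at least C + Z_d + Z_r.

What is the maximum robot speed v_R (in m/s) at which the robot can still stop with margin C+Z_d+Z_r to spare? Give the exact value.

at the boundary: (1/3)·v² + (11/25)·v + (-13817/6000) = 0
  disc = (11/25)² − 4·(1/3)·(-13817/6000) = 73441/22500 ; √disc = 271/150
  v_R = (−(11/25) + 271/150) / (2·(1/3)) = 41/20 m/s
check:
braking lasts T_s = (41/20)/(3/2) = 1.3667 s
reaction-phase robot travel = 2.0500·0.0400 = 0.0820 m
braking distance = 2.0500²/(2·1.5000) = 1.4008 m
human over T_r+T_s: 0.6000·(0.0400+1.3667) = 0.8440 m
residual clearance needed = 0.0800+0.0600+0.0600 = 0.2000 m
sum ≈ 0.0820+1.4008+0.8440+0.2000 ≈ 2.5268 m = S ✓

v_R_max = 41/20 m/s = 2.0500 m/s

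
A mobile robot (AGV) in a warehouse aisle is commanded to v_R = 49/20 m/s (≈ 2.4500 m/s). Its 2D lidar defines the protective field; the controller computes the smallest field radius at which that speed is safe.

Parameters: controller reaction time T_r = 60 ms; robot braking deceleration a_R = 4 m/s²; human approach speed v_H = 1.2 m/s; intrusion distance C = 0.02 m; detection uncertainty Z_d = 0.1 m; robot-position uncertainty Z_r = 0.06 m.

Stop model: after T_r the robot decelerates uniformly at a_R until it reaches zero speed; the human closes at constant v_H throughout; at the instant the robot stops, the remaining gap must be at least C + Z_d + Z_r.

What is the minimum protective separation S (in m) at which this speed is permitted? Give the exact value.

S_min = 30149/16000 m = 1.8843 m

stop time T_s = (49/20)/4 = 0.6125 s
robot covers v_R·T_r = 2.4500·0.0600 = 0.1470 m before braking
robot under decel: 2.4500²/(2·4.0000) = 0.7503 m
human closes 1.2000·0.6725 = 0.8070 m
residual clearance needed = 0.0200+0.1000+0.0600 = 0.1800 m
S_min ≈ 0.1470+0.7503+0.8070+0.1800  ⇒  S_min = 30149/16000 m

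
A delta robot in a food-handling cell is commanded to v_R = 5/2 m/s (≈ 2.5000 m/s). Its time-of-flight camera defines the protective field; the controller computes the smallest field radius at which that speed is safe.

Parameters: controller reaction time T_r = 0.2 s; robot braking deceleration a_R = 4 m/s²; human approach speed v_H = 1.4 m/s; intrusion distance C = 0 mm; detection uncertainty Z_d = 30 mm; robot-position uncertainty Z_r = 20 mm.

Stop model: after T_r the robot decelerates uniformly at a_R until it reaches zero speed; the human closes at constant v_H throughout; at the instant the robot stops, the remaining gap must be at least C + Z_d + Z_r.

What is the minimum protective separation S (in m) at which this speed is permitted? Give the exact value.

braking lasts T_s = (5/2)/4 = 0.6250 s
robot covers v_R·T_r = 2.5000·0.2000 = 0.5000 m before braking
robot covers 2.5000·0.6250 − ½·4.0000·0.6250² = 0.7812 m while stopping
human over T_r+T_s: 1.4000·(0.2000+0.6250) = 1.1550 m
C+Z_d+Z_r = 0.0000+0.0300+0.0200 = 0.0500 m
S_min ≈ 0.5000+0.7812+1.1550+0.0500  ⇒  S_min = 1989/800 m

S_min = 1989/800 m = 2.4863 m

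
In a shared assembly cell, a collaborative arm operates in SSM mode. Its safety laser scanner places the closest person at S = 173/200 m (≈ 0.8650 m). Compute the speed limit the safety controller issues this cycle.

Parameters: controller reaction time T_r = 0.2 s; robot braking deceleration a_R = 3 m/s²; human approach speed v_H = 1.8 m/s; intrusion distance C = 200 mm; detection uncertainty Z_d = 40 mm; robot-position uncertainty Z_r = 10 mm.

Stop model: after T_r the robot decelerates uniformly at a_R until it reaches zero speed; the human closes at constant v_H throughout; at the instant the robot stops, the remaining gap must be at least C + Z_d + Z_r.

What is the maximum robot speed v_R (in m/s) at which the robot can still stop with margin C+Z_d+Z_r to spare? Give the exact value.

at the boundary: (1/6)·v² + (4/5)·v + (-51/200) = 0
  disc = (4/5)² − 4·(1/6)·(-51/200) = 81/100 ; √disc = 9/10
  v_R = (−(4/5) + 9/10) / (2·(1/6)) = 3/10 m/s
check:
stop time T_s = (3/10)/3 = 0.1000 s
robot covers v_R·T_r = 0.3000·0.2000 = 0.0600 m before braking
braking distance = 0.3000²/(2·3.0000) = 0.0150 m
human over T_r+T_s: 1.8000·(0.2000+0.1000) = 0.5400 m
C+Z_d+Z_r = 0.2000+0.0400+0.0100 = 0.2500 m
sum ≈ 0.0600+0.0150+0.5400+0.2500 ≈ 0.8650 m = S ✓

v_R_max = 3/10 m/s = 0.3000 m/s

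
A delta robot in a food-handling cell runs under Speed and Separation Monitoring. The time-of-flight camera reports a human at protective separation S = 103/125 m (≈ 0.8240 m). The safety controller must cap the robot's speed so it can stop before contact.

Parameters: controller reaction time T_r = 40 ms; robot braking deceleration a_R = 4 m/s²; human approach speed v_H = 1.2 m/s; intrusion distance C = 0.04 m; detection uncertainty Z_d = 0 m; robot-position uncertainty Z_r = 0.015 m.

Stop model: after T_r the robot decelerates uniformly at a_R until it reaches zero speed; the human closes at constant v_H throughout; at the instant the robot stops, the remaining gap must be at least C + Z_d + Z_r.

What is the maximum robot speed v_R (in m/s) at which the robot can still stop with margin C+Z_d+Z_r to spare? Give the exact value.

quadratic (1/8)·v² + (17/50)·v + (-721/1000) = 0
  disc = (17/50)² − 4·(1/8)·(-721/1000) = 4761/10000 ; √disc = 69/100
  v_R = (−(17/50) + 69/100) / (2·(1/8)) = 7/5 m/s
check:
braking lasts T_s = (7/5)/4 = 0.3500 s
robot in T_r: 1.4000·0.0400 = 0.0560 m
robot under decel: 1.4000²/(2·4.0000) = 0.2450 m
human over T_r+T_s: 1.2000·(0.0400+0.3500) = 0.4680 m
residual clearance needed = 0.0400+0.0000+0.0150 = 0.0550 m
sum ≈ 0.0560+0.2450+0.4680+0.0550 ≈ 0.8240 m = S ✓

v_R_max = 7/5 m/s = 1.4000 m/s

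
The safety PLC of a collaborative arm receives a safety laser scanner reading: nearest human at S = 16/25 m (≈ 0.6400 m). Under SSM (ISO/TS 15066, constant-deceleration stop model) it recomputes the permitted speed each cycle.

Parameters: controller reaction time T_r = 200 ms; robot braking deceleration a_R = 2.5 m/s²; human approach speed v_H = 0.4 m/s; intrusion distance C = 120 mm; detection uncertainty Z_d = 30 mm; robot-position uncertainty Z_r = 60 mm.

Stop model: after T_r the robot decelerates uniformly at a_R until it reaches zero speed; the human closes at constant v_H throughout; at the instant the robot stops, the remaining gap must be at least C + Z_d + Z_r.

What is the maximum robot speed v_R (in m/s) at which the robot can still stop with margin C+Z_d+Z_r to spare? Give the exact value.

at the boundary: (1/5)·v² + (9/25)·v + (-7/20) = 0
  disc = (9/25)² − 4·(1/5)·(-7/20) = 256/625 ; √disc = 16/25
  v_R = (−(9/25) + 16/25) / (2·(1/5)) = 7/10 m/s
check:
stop time T_s = (7/10)/(5/2) = 0.2800 s
robot in T_r: 0.7000·0.2000 = 0.1400 m
robot covers 0.7000·0.2800 − ½·2.5000·0.2800² = 0.0980 m while stopping
human over T_r+T_s: 0.4000·(0.2000+0.2800) = 0.1920 m
C+Z_d+Z_r = 0.1200+0.0300+0.0600 = 0.2100 m
sum ≈ 0.1400+0.0980+0.1920+0.2100 ≈ 0.6400 m = S ✓

v_R_max = 7/10 m/s = 0.7000 m/s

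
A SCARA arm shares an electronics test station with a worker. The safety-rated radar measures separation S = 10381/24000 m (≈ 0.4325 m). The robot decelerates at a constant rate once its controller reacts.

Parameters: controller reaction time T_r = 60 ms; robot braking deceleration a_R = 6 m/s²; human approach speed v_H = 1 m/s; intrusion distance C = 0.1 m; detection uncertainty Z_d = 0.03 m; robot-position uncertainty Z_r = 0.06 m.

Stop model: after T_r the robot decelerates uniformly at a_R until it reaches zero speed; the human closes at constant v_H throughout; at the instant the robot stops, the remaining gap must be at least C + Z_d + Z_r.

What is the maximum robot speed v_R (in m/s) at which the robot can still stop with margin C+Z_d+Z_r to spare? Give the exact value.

collect terms ⇒ (1/12)·v_R² + (17/75)·v_R + (-4381/24000) = 0
  disc = (17/75)² − 4·(1/12)·(-4381/24000) = 4489/40000 ; √disc = 67/200
  v_R = (−(17/75) + 67/200) / (2·(1/12)) = 13/20 m/s
check:
T_s = v_R/a_R = (13/20)/6 = 0.1083 s
reaction-phase robot travel = 0.6500·0.0600 = 0.0390 m
robot under decel: 0.6500²/(2·6.0000) = 0.0352 m
human closes 1.0000·0.1683 = 0.1683 m
C+Z_d+Z_r = 0.1000+0.0300+0.0600 = 0.1900 m
sum ≈ 0.0390+0.0352+0.1683+0.1900 ≈ 0.4325 m = S ✓

v_R_max = 13/20 m/s = 0.6500 m/s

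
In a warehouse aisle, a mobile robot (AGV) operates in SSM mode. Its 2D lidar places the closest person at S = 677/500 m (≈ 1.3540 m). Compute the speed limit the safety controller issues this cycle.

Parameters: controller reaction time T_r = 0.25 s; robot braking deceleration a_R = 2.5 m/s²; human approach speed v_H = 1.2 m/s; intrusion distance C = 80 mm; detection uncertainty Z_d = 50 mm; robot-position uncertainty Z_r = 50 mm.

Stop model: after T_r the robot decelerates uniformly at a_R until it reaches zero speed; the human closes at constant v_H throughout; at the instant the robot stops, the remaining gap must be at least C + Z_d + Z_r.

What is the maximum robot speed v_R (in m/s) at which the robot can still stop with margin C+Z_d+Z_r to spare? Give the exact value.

at the boundary: (1/5)·v² + (73/100)·v + (-437/500) = 0
  disc = (73/100)² − 4·(1/5)·(-437/500) = 12321/10000 ; √disc = 111/100
  v_R = (−(73/100) + 111/100) / (2·(1/5)) = 19/20 m/s
check:
braking lasts T_s = (19/20)/(5/2) = 0.3800 s
robot covers v_R·T_r = 0.9500·0.2500 = 0.2375 m before braking
braking distance = 0.9500²/(2·2.5000) = 0.1805 m
human closes 1.2000·0.6300 = 0.7560 m
C+Z_d+Z_r = 0.0800+0.0500+0.0500 = 0.1800 m
sum ≈ 0.2375+0.1805+0.7560+0.1800 ≈ 1.3540 m = S ✓

v_R_max = 19/20 m/s = 0.9500 m/s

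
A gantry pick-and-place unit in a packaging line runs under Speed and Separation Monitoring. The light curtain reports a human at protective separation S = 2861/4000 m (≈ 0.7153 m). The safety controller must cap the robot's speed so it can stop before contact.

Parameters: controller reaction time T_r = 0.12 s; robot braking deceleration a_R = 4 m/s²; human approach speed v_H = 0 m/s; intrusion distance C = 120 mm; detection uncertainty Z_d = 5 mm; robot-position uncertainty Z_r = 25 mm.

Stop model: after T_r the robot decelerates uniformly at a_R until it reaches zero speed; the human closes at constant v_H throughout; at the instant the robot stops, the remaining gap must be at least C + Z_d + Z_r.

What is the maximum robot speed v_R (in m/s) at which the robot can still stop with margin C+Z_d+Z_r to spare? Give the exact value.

v_R_max = 17/10 m/s = 1.7000 m/s

at the boundary: (1/8)·v² + (3/25)·v + (-2261/4000) = 0
  disc = (3/25)² − 4·(1/8)·(-2261/4000) = 11881/40000 ; √disc = 109/200
  v_R = (−(3/25) + 109/200) / (2·(1/8)) = 17/10 m/s
check:
braking lasts T_s = (17/10)/4 = 0.4250 s
robot covers v_R·T_r = 1.7000·0.1200 = 0.2040 m before braking
robot under decel: 1.7000²/(2·4.0000) = 0.3613 m
human over T_r+T_s: 0.0000·(0.1200+0.4250) = 0.0000 m
C+Z_d+Z_r = 0.1200+0.0050+0.0250 = 0.1500 m
sum ≈ 0.2040+0.3613+0.0000+0.1500 ≈ 0.7153 m = S ✓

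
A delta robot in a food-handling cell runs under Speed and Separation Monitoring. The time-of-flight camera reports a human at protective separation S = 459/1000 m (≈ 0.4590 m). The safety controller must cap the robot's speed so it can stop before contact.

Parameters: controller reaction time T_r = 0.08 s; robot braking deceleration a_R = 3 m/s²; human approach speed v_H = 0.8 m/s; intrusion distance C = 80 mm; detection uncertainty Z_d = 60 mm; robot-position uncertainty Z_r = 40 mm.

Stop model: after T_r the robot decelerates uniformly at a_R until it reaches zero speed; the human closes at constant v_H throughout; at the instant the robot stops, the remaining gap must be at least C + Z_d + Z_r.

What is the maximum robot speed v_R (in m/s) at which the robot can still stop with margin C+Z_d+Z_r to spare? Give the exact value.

at the boundary: (1/6)·v² + (26/75)·v + (-43/200) = 0
  disc = (26/75)² − 4·(1/6)·(-43/200) = 5929/22500 ; √disc = 77/150
  v_R = (−(26/75) + 77/150) / (2·(1/6)) = 1/2 m/s
check:
T_s = v_R/a_R = (1/2)/3 = 0.1667 s
reaction-phase robot travel = 0.5000·0.0800 = 0.0400 m
robot under decel: 0.5000²/(2·3.0000) = 0.0417 m
human closes 0.8000·0.2467 = 0.1973 m
C+Z_d+Z_r = 0.0800+0.0600+0.0400 = 0.1800 m
sum ≈ 0.0400+0.0417+0.1973+0.1800 ≈ 0.4590 m = S ✓

v_R_max = 1/2 m/s = 0.5000 m/s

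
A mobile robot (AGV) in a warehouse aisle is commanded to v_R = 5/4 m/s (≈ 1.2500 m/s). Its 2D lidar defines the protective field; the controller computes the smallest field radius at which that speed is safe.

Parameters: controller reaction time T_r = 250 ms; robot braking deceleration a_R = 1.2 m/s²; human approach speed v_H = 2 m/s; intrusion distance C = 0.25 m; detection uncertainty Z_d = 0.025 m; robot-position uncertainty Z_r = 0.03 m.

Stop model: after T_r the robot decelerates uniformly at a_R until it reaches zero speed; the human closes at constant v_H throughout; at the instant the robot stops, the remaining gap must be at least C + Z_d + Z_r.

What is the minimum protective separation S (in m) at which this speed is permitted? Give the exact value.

S_min = 6163/1600 m = 3.8519 m

T_s = v_R/a_R = (5/4)/(6/5) = 1.0417 s
robot in T_r: 1.2500·0.2500 = 0.3125 m
robot under decel: 1.2500²/(2·1.2000) = 0.6510 m
person approaches 2.0000·(0.2500+1.0417) = 2.5833 m
margins: 0.2500+0.0250+0.0300 = 0.3050 m
S_min ≈ 0.3125+0.6510+2.5833+0.3050  ⇒  S_min = 6163/1600 m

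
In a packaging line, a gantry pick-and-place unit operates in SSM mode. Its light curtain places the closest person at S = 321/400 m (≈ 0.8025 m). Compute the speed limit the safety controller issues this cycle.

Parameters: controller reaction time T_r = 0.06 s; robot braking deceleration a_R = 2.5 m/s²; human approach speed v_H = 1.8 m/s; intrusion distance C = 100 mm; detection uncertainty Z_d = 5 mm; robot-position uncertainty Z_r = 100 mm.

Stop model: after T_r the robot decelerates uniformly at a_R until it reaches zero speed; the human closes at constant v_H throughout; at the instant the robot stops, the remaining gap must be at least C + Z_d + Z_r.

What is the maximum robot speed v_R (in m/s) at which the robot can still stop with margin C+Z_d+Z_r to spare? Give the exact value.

v_R_max = 11/20 m/s = 0.5500 m/s

at the boundary: (1/5)·v² + (39/50)·v + (-979/2000) = 0
  disc = (39/50)² − 4·(1/5)·(-979/2000) = 1 ; √disc = 1
  v_R = (−(39/50) + 1) / (2·(1/5)) = 11/20 m/s
check:
stop time T_s = (11/20)/(5/2) = 0.2200 s
robot covers v_R·T_r = 0.5500·0.0600 = 0.0330 m before braking
robot covers 0.5500·0.2200 − ½·2.5000·0.2200² = 0.0605 m while stopping
human over T_r+T_s: 1.8000·(0.0600+0.2200) = 0.5040 m
margins: 0.1000+0.0050+0.1000 = 0.2050 m
sum ≈ 0.0330+0.0605+0.5040+0.2050 ≈ 0.8025 m = S ✓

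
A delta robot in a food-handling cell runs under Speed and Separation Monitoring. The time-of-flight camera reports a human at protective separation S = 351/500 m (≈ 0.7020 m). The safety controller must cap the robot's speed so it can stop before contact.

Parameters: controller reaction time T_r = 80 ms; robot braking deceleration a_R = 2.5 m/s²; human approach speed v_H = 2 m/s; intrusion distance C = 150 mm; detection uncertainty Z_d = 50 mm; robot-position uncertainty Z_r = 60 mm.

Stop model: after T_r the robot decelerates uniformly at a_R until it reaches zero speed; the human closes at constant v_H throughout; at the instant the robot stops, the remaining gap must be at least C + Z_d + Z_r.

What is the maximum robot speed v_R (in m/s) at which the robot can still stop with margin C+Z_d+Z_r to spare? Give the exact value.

v_R_max = 3/10 m/s = 0.3000 m/s

collect terms ⇒ (1/5)·v_R² + (22/25)·v_R + (-141/500) = 0
  disc = (22/25)² − 4·(1/5)·(-141/500) = 1 ; √disc = 1
  v_R = (−(22/25) + 1) / (2·(1/5)) = 3/10 m/s
check:
stop time T_s = (3/10)/(5/2) = 0.1200 s
robot covers v_R·T_r = 0.3000·0.0800 = 0.0240 m before braking
robot covers 0.3000·0.1200 − ½·2.5000·0.1200² = 0.0180 m while stopping
human over T_r+T_s: 2.0000·(0.0800+0.1200) = 0.4000 m
C+Z_d+Z_r = 0.1500+0.0500+0.0600 = 0.2600 m
sum ≈ 0.0240+0.0180+0.4000+0.2600 ≈ 0.7020 m = S ✓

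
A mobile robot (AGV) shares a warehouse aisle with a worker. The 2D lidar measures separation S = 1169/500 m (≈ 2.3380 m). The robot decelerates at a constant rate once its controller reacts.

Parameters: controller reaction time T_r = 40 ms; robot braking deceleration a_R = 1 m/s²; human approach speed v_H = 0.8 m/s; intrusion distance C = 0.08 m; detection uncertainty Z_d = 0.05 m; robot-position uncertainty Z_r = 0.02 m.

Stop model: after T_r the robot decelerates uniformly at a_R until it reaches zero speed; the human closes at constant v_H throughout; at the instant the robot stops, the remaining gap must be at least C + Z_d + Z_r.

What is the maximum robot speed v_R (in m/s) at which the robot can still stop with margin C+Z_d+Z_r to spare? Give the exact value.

at the boundary: (1/2)·v² + (21/25)·v + (-539/250) = 0
  disc = (21/25)² − 4·(1/2)·(-539/250) = 3136/625 ; √disc = 56/25
  v_R = (−(21/25) + 56/25) / (2·(1/2)) = 7/5 m/s
check:
stop time T_s = (7/5)/1 = 1.4000 s
reaction-phase robot travel = 1.4000·0.0400 = 0.0560 m
braking distance = 1.4000²/(2·1.0000) = 0.9800 m
person approaches 0.8000·(0.0400+1.4000) = 1.1520 m
residual clearance needed = 0.0800+0.0500+0.0200 = 0.1500 m
sum ≈ 0.0560+0.9800+1.1520+0.1500 ≈ 2.3380 m = S ✓

v_R_max = 7/5 m/s = 1.4000 m/s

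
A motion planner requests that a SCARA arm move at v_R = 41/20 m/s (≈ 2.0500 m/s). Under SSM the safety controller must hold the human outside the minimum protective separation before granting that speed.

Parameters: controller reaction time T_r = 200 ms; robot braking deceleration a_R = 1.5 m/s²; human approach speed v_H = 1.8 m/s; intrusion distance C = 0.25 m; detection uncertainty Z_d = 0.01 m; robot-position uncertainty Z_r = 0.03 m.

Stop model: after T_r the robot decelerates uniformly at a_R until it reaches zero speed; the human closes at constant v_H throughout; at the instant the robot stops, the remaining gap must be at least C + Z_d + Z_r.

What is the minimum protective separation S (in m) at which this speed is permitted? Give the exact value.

stop time T_s = (41/20)/(3/2) = 1.3667 s
robot in T_r: 2.0500·0.2000 = 0.4100 m
robot covers 2.0500·1.3667 − ½·1.5000·1.3667² = 1.4008 m while stopping
person approaches 1.8000·(0.2000+1.3667) = 2.8200 m
C+Z_d+Z_r = 0.2500+0.0100+0.0300 = 0.2900 m
S_min ≈ 0.4100+1.4008+2.8200+0.2900  ⇒  S_min = 1181/240 m

S_min = 1181/240 m = 4.9208 m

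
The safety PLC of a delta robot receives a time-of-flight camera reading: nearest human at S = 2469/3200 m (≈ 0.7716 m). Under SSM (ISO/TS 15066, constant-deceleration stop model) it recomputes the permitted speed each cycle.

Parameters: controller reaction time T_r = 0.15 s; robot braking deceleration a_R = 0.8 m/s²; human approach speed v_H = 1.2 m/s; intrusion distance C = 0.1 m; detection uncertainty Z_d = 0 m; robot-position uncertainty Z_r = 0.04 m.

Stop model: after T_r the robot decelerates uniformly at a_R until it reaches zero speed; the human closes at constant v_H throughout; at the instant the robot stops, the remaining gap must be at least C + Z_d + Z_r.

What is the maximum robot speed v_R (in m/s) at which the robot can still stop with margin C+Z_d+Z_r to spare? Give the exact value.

v_R_max = 1/4 m/s = 0.2500 m/s

quadratic (5/8)·v² + (33/20)·v + (-289/640) = 0
  disc = (33/20)² − 4·(5/8)·(-289/640) = 24649/6400 ; √disc = 157/80
  v_R = (−(33/20) + 157/80) / (2·(5/8)) = 1/4 m/s
check:
T_s = v_R/a_R = (1/4)/(4/5) = 0.3125 s
robot covers v_R·T_r = 0.2500·0.1500 = 0.0375 m before braking
braking distance = 0.2500²/(2·0.8000) = 0.0391 m
human closes 1.2000·0.4625 = 0.5550 m
residual clearance needed = 0.1000+0.0000+0.0400 = 0.1400 m
sum ≈ 0.0375+0.0391+0.5550+0.1400 ≈ 0.7716 m = S ✓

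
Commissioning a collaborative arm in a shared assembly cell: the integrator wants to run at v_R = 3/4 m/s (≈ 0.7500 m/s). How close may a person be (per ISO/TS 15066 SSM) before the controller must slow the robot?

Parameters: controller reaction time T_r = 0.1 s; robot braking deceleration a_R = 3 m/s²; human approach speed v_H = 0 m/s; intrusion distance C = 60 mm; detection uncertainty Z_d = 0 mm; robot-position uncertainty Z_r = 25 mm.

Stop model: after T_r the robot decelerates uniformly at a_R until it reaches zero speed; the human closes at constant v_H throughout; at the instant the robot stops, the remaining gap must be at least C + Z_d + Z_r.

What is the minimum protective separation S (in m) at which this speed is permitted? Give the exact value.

T_s = v_R/a_R = (3/4)/3 = 0.2500 s
reaction-phase robot travel = 0.7500·0.1000 = 0.0750 m
robot under decel: 0.7500²/(2·3.0000) = 0.0938 m
person approaches 0.0000·(0.1000+0.2500) = 0.0000 m
residual clearance needed = 0.0600+0.0000+0.0250 = 0.0850 m
S_min ≈ 0.0750+0.0938+0.0000+0.0850  ⇒  S_min = 203/800 m

S_min = 203/800 m = 0.2537 m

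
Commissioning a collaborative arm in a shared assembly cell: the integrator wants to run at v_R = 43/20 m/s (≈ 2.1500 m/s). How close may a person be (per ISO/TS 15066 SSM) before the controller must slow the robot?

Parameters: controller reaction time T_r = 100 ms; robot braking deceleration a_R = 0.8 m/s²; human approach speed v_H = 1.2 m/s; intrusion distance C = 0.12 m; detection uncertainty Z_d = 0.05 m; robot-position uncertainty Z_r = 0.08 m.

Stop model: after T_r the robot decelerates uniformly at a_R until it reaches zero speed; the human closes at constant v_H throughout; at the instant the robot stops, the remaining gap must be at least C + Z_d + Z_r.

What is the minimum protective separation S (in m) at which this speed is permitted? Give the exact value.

braking lasts T_s = (43/20)/(4/5) = 2.6875 s
robot in T_r: 2.1500·0.1000 = 0.2150 m
braking distance = 2.1500²/(2·0.8000) = 2.8891 m
person approaches 1.2000·(0.1000+2.6875) = 3.3450 m
margins: 0.1200+0.0500+0.0800 = 0.2500 m
S_min ≈ 0.2150+2.8891+3.3450+0.2500  ⇒  S_min = 21437/3200 m

S_min = 21437/3200 m = 6.6991 m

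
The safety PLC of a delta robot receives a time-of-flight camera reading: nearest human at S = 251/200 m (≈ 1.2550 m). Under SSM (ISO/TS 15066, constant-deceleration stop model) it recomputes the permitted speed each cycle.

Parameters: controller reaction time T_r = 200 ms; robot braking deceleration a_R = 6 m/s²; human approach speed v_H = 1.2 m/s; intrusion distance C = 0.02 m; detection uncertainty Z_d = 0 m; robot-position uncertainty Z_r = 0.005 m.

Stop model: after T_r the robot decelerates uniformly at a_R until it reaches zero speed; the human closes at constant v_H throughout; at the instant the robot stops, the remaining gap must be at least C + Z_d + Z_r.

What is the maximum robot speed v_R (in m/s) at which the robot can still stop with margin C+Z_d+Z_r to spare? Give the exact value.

v_R_max = 9/5 m/s = 1.8000 m/s

collect terms ⇒ (1/12)·v_R² + (2/5)·v_R + (-99/100) = 0
  disc = (2/5)² − 4·(1/12)·(-99/100) = 49/100 ; √disc = 7/10
  v_R = (−(2/5) + 7/10) / (2·(1/12)) = 9/5 m/s
check:
braking lasts T_s = (9/5)/6 = 0.3000 s
reaction-phase robot travel = 1.8000·0.2000 = 0.3600 m
robot under decel: 1.8000²/(2·6.0000) = 0.2700 m
person approaches 1.2000·(0.2000+0.3000) = 0.6000 m
margins: 0.0200+0.0000+0.0050 = 0.0250 m
sum ≈ 0.3600+0.2700+0.6000+0.0250 ≈ 1.2550 m = S ✓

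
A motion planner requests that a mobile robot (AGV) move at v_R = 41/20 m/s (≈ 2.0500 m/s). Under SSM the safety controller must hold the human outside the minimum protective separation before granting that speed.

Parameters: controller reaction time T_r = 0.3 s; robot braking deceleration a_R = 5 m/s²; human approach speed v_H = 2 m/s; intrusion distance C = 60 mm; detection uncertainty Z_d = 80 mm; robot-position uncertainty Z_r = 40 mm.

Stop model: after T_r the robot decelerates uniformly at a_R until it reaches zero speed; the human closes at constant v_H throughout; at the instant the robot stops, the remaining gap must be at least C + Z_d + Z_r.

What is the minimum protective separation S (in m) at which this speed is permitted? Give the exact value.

S_min = 10541/4000 m = 2.6353 m

stop time T_s = (41/20)/5 = 0.4100 s
robot in T_r: 2.0500·0.3000 = 0.6150 m
robot under decel: 2.0500²/(2·5.0000) = 0.4203 m
human closes 2.0000·0.7100 = 1.4200 m
C+Z_d+Z_r = 0.0600+0.0800+0.0400 = 0.1800 m
S_min ≈ 0.6150+0.4203+1.4200+0.1800  ⇒  S_min = 10541/4000 m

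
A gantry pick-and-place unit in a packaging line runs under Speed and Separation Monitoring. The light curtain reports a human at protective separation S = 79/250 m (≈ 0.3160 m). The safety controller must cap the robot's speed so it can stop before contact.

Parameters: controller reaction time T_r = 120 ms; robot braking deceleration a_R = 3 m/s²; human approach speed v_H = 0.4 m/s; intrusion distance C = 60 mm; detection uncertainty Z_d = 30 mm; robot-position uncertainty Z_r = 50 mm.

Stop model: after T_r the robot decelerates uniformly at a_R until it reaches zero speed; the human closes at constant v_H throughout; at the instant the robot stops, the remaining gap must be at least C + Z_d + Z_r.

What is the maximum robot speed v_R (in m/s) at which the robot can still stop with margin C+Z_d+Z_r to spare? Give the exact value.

quadratic (1/6)·v² + (19/75)·v + (-16/125) = 0
  disc = (19/75)² − 4·(1/6)·(-16/125) = 841/5625 ; √disc = 29/75
  v_R = (−(19/75) + 29/75) / (2·(1/6)) = 2/5 m/s
check:
stop time T_s = (2/5)/3 = 0.1333 s
robot in T_r: 0.4000·0.1200 = 0.0480 m
braking distance = 0.4000²/(2·3.0000) = 0.0267 m
person approaches 0.4000·(0.1200+0.1333) = 0.1013 m
residual clearance needed = 0.0600+0.0300+0.0500 = 0.1400 m
sum ≈ 0.0480+0.0267+0.1013+0.1400 ≈ 0.3160 m = S ✓

v_R_max = 2/5 m/s = 0.4000 m/s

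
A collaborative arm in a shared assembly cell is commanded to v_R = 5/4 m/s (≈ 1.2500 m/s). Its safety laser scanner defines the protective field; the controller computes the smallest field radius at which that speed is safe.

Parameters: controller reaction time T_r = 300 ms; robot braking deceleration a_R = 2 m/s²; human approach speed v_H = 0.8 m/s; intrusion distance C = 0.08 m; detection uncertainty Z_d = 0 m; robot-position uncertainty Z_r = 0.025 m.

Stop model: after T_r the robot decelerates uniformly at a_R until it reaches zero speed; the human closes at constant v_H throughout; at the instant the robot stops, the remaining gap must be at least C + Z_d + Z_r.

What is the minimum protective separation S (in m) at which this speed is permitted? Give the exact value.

S_min = 2577/1600 m = 1.6106 m

T_s = v_R/a_R = (5/4)/2 = 0.6250 s
robot in T_r: 1.2500·0.3000 = 0.3750 m
robot under decel: 1.2500²/(2·2.0000) = 0.3906 m
person approaches 0.8000·(0.3000+0.6250) = 0.7400 m
C+Z_d+Z_r = 0.0800+0.0000+0.0250 = 0.1050 m
S_min ≈ 0.3750+0.3906+0.7400+0.1050  ⇒  S_min = 2577/1600 m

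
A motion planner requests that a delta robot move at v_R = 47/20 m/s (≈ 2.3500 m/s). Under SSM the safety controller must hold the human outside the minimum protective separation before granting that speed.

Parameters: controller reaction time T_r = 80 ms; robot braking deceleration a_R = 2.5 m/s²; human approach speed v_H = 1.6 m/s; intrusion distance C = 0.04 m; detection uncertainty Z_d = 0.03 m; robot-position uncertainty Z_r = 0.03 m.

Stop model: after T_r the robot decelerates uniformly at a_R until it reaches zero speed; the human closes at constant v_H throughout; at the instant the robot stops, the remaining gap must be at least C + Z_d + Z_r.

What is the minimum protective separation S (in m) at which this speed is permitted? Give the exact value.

S_min = 6049/2000 m = 3.0245 m

T_s = v_R/a_R = (47/20)/(5/2) = 0.9400 s
robot covers v_R·T_r = 2.3500·0.0800 = 0.1880 m before braking
braking distance = 2.3500²/(2·2.5000) = 1.1045 m
human closes 1.6000·1.0200 = 1.6320 m
C+Z_d+Z_r = 0.0400+0.0300+0.0300 = 0.1000 m
S_min ≈ 0.1880+1.1045+1.6320+0.1000  ⇒  S_min = 6049/2000 m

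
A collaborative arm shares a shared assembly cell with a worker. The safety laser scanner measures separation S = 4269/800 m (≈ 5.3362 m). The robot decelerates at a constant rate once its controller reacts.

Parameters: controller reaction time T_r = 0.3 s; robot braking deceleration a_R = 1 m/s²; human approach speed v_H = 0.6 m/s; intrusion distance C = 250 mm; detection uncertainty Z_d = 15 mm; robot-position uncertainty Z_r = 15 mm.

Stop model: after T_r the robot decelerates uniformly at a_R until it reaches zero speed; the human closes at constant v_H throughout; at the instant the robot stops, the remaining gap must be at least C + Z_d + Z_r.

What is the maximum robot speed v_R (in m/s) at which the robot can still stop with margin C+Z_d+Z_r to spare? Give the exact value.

v_R_max = 47/20 m/s = 2.3500 m/s

quadratic (1/2)·v² + (9/10)·v + (-3901/800) = 0
  disc = (9/10)² − 4·(1/2)·(-3901/800) = 169/16 ; √disc = 13/4
  v_R = (−(9/10) + 13/4) / (2·(1/2)) = 47/20 m/s
check:
T_s = v_R/a_R = (47/20)/1 = 2.3500 s
robot in T_r: 2.3500·0.3000 = 0.7050 m
robot covers 2.3500·2.3500 − ½·1.0000·2.3500² = 2.7612 m while stopping
human over T_r+T_s: 0.6000·(0.3000+2.3500) = 1.5900 m
C+Z_d+Z_r = 0.2500+0.0150+0.0150 = 0.2800 m
sum ≈ 0.7050+2.7612+1.5900+0.2800 ≈ 5.3362 m = S ✓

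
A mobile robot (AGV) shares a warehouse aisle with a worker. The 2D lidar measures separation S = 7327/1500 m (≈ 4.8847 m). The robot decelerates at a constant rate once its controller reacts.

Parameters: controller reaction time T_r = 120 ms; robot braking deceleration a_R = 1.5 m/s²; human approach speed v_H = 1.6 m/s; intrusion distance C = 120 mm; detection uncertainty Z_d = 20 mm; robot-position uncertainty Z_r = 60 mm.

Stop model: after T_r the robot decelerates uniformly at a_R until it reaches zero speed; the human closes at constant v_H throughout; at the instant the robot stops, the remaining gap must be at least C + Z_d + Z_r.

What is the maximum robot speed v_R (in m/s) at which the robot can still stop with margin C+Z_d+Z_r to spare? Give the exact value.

v_R_max = 23/10 m/s = 2.3000 m/s

at the boundary: (1/3)·v² + (89/75)·v + (-6739/1500) = 0
  disc = (89/75)² − 4·(1/3)·(-6739/1500) = 4624/625 ; √disc = 68/25
  v_R = (−(89/75) + 68/25) / (2·(1/3)) = 23/10 m/s
check:
stop time T_s = (23/10)/(3/2) = 1.5333 s
reaction-phase robot travel = 2.3000·0.1200 = 0.2760 m
robot under decel: 2.3000²/(2·1.5000) = 1.7633 m
person approaches 1.6000·(0.1200+1.5333) = 2.6453 m
residual clearance needed = 0.1200+0.0200+0.0600 = 0.2000 m
sum ≈ 0.2760+1.7633+2.6453+0.2000 ≈ 4.8847 m = S ✓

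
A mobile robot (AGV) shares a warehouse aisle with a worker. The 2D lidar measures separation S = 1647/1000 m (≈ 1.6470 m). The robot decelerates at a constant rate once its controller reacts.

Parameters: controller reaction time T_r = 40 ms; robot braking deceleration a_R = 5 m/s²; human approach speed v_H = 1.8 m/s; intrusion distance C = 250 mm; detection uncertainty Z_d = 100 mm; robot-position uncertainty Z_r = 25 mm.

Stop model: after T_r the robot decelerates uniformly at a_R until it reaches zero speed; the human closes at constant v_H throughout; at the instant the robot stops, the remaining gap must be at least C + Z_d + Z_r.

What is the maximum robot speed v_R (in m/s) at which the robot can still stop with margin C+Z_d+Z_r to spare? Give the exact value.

at the boundary: (1/10)·v² + (2/5)·v + (-6/5) = 0
  disc = (2/5)² − 4·(1/10)·(-6/5) = 16/25 ; √disc = 4/5
  v_R = (−(2/5) + 4/5) / (2·(1/10)) = 2 m/s
check:
T_s = v_R/a_R = 2/5 = 0.4000 s
robot covers v_R·T_r = 2.0000·0.0400 = 0.0800 m before braking
braking distance = 2.0000²/(2·5.0000) = 0.4000 m
human closes 1.8000·0.4400 = 0.7920 m
C+Z_d+Z_r = 0.2500+0.1000+0.0250 = 0.3750 m
sum ≈ 0.0800+0.4000+0.7920+0.3750 ≈ 1.6470 m = S ✓

v_R_max = 2 m/s = 2.0000 m/s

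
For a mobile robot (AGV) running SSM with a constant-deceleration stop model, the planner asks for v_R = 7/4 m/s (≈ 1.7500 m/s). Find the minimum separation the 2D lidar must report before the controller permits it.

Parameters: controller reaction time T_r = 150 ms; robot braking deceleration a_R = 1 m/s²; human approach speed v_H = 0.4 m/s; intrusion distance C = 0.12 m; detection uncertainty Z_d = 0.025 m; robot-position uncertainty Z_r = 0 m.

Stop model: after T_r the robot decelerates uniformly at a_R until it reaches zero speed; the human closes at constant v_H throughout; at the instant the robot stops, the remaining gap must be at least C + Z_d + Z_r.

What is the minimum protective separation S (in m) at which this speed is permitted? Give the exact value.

S_min = 2159/800 m = 2.6987 m

stop time T_s = (7/4)/1 = 1.7500 s
robot in T_r: 1.7500·0.1500 = 0.2625 m
braking distance = 1.7500²/(2·1.0000) = 1.5312 m
person approaches 0.4000·(0.1500+1.7500) = 0.7600 m
C+Z_d+Z_r = 0.1200+0.0250+0.0000 = 0.1450 m
S_min ≈ 0.2625+1.5312+0.7600+0.1450  ⇒  S_min = 2159/800 m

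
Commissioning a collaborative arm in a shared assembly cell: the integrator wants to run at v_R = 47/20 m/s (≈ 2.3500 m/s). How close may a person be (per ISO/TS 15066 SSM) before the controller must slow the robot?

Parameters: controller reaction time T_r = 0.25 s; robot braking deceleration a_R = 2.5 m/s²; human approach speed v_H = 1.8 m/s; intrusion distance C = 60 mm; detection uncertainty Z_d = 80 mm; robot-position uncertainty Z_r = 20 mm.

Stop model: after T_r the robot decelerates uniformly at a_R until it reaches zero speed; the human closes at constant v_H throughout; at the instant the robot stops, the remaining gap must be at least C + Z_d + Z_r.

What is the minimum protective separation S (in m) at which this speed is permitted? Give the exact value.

S_min = 1997/500 m = 3.9940 m

stop time T_s = (47/20)/(5/2) = 0.9400 s
robot covers v_R·T_r = 2.3500·0.2500 = 0.5875 m before braking
robot under decel: 2.3500²/(2·2.5000) = 1.1045 m
human closes 1.8000·1.1900 = 2.1420 m
C+Z_d+Z_r = 0.0600+0.0800+0.0200 = 0.1600 m
S_min ≈ 0.5875+1.1045+2.1420+0.1600  ⇒  S_min = 1997/500 m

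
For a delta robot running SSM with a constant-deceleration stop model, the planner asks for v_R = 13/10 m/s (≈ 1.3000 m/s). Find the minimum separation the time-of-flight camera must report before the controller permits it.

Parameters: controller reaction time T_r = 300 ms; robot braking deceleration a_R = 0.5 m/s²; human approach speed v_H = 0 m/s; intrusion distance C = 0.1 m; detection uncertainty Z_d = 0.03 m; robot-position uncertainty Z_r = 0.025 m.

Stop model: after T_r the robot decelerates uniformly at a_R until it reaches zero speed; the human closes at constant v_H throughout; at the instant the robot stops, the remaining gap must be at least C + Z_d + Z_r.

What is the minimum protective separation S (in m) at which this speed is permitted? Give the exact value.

braking lasts T_s = (13/10)/(1/2) = 2.6000 s
robot in T_r: 1.3000·0.3000 = 0.3900 m
robot under decel: 1.3000²/(2·0.5000) = 1.6900 m
human over T_r+T_s: 0.0000·(0.3000+2.6000) = 0.0000 m
residual clearance needed = 0.1000+0.0300+0.0250 = 0.1550 m
S_min ≈ 0.3900+1.6900+0.0000+0.1550  ⇒  S_min = 447/200 m

S_min = 447/200 m = 2.2350 m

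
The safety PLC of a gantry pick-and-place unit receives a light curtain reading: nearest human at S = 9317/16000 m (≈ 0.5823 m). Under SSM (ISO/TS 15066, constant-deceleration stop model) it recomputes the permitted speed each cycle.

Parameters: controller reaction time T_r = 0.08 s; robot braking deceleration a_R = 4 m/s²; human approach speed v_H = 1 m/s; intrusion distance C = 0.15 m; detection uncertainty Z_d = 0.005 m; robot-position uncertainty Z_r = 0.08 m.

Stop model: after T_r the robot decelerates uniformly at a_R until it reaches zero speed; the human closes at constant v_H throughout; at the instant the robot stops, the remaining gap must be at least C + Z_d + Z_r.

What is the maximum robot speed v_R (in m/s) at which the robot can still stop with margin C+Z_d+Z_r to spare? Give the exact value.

v_R_max = 13/20 m/s = 0.6500 m/s

quadratic (1/8)·v² + (33/100)·v + (-4277/16000) = 0
  disc = (33/100)² − 4·(1/8)·(-4277/16000) = 38809/160000 ; √disc = 197/400
  v_R = (−(33/100) + 197/400) / (2·(1/8)) = 13/20 m/s
check:
braking lasts T_s = (13/20)/4 = 0.1625 s
reaction-phase robot travel = 0.6500·0.0800 = 0.0520 m
robot under decel: 0.6500²/(2·4.0000) = 0.0528 m
human over T_r+T_s: 1.0000·(0.0800+0.1625) = 0.2425 m
C+Z_d+Z_r = 0.1500+0.0050+0.0800 = 0.2350 m
sum ≈ 0.0520+0.0528+0.2425+0.2350 ≈ 0.5823 m = S ✓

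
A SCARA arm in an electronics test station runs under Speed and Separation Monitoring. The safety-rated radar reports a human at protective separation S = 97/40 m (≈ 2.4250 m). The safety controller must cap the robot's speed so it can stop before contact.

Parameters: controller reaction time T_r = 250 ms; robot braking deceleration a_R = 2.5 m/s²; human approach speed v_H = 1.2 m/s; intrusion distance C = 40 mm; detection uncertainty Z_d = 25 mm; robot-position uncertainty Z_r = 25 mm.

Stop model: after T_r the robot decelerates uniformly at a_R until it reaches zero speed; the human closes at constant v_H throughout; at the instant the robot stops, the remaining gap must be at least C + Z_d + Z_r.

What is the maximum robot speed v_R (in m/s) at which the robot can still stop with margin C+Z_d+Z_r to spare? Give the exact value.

v_R_max = 37/20 m/s = 1.8500 m/s

at the boundary: (1/5)·v² + (73/100)·v + (-407/200) = 0
  disc = (73/100)² − 4·(1/5)·(-407/200) = 21609/10000 ; √disc = 147/100
  v_R = (−(73/100) + 147/100) / (2·(1/5)) = 37/20 m/s
check:
braking lasts T_s = (37/20)/(5/2) = 0.7400 s
robot in T_r: 1.8500·0.2500 = 0.4625 m
robot covers 1.8500·0.7400 − ½·2.5000·0.7400² = 0.6845 m while stopping
human closes 1.2000·0.9900 = 1.1880 m
C+Z_d+Z_r = 0.0400+0.0250+0.0250 = 0.0900 m
sum ≈ 0.4625+0.6845+1.1880+0.0900 ≈ 2.4250 m = S ✓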